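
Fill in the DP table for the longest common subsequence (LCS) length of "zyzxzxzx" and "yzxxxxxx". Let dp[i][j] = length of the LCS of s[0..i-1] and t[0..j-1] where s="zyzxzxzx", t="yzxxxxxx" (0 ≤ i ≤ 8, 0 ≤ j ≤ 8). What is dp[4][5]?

3

   ''  y  z  x  x  x  x  x  x
''  0  0  0  0  0  0  0  0  0
 z  0  0  1  1  1  1  1  1  1
 y  0  1  1  1  1  1  1  1  1
 z  0  1  2  2  2  2  2  2  2
 x  0  1  2  3  3  3  3  3  3
 z  0  1  2  3  3  3  3  3  3
 x  0  1  2  3  4  4  4  4  4
 z  0  1  2  3  4  4  4  4  4
 x  0  1  2  3  4  5  5  5  5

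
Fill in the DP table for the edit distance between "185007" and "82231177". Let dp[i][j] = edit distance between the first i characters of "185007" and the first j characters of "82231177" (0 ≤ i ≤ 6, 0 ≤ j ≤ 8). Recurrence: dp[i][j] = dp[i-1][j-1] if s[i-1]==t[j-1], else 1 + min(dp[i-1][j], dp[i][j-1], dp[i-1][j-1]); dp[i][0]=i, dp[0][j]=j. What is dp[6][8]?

7

   ''  8  2  2  3  1  1  7  7
''  0  1  2  3  4  5  6  7  8
 1  1  1  2  3  4  4  5  6  7
 8  2  1  2  3  4  5  5  6  7
 5  3  2  2  3  4  5  6  6  7
 0  4  3  3  3  4  5  6  7  7
 0  5  4  4  4  4  5  6  7  8
 7  6  5  5  5  5  5  6  6  7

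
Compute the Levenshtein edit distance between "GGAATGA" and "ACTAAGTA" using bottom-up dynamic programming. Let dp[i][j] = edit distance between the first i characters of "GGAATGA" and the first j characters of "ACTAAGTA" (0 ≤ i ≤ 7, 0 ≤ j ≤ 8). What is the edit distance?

5

   ''  A  C  T  A  A  G  T  A
''  0  1  2  3  4  5  6  7  8
 G  1  1  2  3  4  5  5  6  7
 G  2  2  2  3  4  5  5  6  7
 A  3  2  3  3  3  4  5  6  6
 A  4  3  3  4  3  3  4  5  6
 T  5  4  4  3  4  4  4  4  5
 G  6  5  5  4  4  5  4  5  5
 A  7  6  6  5  4  4  5  5  5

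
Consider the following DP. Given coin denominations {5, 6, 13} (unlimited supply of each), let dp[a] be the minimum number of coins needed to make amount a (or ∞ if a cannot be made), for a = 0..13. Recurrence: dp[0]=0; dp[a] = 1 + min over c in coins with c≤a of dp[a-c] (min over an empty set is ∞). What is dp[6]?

1

 a  0  1  2  3  4  5  6  7  8  9 10 11 12 13
dp  0  -  -  -  -  1  1  -  -  -  2  2  2  1
(- denotes ∞ / unreachable)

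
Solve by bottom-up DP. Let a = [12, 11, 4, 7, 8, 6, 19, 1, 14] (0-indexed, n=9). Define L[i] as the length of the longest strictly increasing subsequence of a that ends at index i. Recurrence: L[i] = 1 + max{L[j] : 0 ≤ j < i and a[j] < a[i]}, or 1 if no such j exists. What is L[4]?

3

   i    0    1    2    3    4    5    6    7    8
a[i]   12   11    4    7    8    6   19    1   14
L[i]    1    1    1    2    3    2    4    1    4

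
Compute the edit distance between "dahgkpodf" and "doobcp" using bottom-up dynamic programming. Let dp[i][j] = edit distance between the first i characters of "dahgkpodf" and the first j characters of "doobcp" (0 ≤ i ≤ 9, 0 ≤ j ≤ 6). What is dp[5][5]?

   ''  d  o  o  b  c  p
''  0  1  2  3  4  5  6
 d  1  0  1  2  3  4  5
 a  2  1  1  2  3  4  5
 h  3  2  2  2  3  4  5
 g  4  3  3  3  3  4  5
 k  5  4  4  4  4  4  5
 p  6  5  5  5  5  5  4
 o  7  6  5  5  6  6  5
 d  8  7  6  6  6  7  6
 f  9  8  7  7  7  7  7

4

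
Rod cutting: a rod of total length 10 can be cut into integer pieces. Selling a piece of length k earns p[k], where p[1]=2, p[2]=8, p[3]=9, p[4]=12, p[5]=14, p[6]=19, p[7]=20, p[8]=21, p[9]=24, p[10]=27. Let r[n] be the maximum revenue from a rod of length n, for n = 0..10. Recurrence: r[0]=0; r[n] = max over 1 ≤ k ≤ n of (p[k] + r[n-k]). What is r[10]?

   n    0    1    2    3    4    5    6    7    8    9   10
r[n]    0    2    8   10   16   18   24   26   32   34   40

40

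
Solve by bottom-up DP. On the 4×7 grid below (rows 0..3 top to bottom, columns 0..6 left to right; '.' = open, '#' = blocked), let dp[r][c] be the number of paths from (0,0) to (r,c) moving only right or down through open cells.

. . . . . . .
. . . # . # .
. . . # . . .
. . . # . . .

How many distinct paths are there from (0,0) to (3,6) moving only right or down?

r\c   0   1   2   3   4   5   6
  0   1   1   1   1   1   1   1
  1   1   2   3   0   1   0   1
  2   1   3   6   0   1   1   2
  3   1   4  10   0   1   2   4

4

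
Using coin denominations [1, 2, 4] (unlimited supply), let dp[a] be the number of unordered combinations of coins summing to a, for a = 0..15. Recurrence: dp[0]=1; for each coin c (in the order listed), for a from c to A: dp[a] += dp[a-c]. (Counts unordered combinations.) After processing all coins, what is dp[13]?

after  coin     0     1     2     3     4     5     6     7     8     9    10    11    12    13    14    15
          1     1     1     1     1     1     1     1     1     1     1     1     1     1     1     1     1
          2     1     1     2     2     3     3     4     4     5     5     6     6     7     7     8     8
          4     1     1     2     2     4     4     6     6     9     9    12    12    16    16    20    20

16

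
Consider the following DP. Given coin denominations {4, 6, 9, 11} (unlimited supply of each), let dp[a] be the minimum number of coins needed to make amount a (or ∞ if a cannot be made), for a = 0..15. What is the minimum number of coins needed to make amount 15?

2

 a  0  1  2  3  4  5  6  7  8  9 10 11 12 13 14 15
dp  0  -  -  -  1  -  1  -  2  1  2  1  2  2  3  2
(- denotes ∞ / unreachable)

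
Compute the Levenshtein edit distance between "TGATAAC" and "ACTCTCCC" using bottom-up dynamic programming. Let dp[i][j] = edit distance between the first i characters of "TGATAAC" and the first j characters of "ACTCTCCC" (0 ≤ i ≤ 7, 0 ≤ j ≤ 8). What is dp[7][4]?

5

   ''  A  C  T  C  T  C  C  C
''  0  1  2  3  4  5  6  7  8
 T  1  1  2  2  3  4  5  6  7
 G  2  2  2  3  3  4  5  6  7
 A  3  2  3  3  4  4  5  6  7
 T  4  3  3  3  4  4  5  6  7
 A  5  4  4  4  4  5  5  6  7
 A  6  5  5  5  5  5  6  6  7
 C  7  6  5  6  5  6  5  6  6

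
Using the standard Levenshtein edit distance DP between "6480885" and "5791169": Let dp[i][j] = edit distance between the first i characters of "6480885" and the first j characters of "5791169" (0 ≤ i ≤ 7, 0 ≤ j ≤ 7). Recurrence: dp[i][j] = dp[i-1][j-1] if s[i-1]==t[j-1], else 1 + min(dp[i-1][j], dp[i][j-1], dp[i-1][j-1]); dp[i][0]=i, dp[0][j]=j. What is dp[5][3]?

   ''  5  7  9  1  1  6  9
''  0  1  2  3  4  5  6  7
 6  1  1  2  3  4  5  5  6
 4  2  2  2  3  4  5  6  6
 8  3  3  3  3  4  5  6  7
 0  4  4  4  4  4  5  6  7
 8  5  5  5  5  5  5  6  7
 8  6  6  6  6  6  6  6  7
 5  7  6  7  7  7  7  7  7

5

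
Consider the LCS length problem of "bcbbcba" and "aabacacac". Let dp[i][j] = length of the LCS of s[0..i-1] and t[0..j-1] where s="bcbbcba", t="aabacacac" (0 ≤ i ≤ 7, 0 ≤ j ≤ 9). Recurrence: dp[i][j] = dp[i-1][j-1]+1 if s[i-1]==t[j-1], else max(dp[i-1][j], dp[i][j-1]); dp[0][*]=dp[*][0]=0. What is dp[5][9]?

   ''  a  a  b  a  c  a  c  a  c
''  0  0  0  0  0  0  0  0  0  0
 b  0  0  0  1  1  1  1  1  1  1
 c  0  0  0  1  1  2  2  2  2  2
 b  0  0  0  1  1  2  2  2  2  2
 b  0  0  0  1  1  2  2  2  2  2
 c  0  0  0  1  1  2  2  3  3  3
 b  0  0  0  1  1  2  2  3  3  3
 a  0  1  1  1  2  2  3  3  4  4

3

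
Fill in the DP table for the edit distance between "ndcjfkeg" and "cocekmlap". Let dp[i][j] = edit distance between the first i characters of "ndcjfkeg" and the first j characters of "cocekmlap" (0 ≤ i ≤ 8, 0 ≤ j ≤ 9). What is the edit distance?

8

   ''  c  o  c  e  k  m  l  a  p
''  0  1  2  3  4  5  6  7  8  9
 n  1  1  2  3  4  5  6  7  8  9
 d  2  2  2  3  4  5  6  7  8  9
 c  3  2  3  2  3  4  5  6  7  8
 j  4  3  3  3  3  4  5  6  7  8
 f  5  4  4  4  4  4  5  6  7  8
 k  6  5  5  5  5  4  5  6  7  8
 e  7  6  6  6  5  5  5  6  7  8
 g  8  7  7  7  6  6  6  6  7  8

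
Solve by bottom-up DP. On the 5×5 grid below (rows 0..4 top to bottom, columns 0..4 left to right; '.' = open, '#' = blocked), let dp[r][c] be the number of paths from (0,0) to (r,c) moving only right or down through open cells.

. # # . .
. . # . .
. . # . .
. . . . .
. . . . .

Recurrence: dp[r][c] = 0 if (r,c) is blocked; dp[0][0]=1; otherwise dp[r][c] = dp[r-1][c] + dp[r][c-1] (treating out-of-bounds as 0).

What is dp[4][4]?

13

r\c   0   1   2   3   4
  0   1   0   0   0   0
  1   1   1   0   0   0
  2   1   2   0   0   0
  3   1   3   3   3   3
  4   1   4   7  10  13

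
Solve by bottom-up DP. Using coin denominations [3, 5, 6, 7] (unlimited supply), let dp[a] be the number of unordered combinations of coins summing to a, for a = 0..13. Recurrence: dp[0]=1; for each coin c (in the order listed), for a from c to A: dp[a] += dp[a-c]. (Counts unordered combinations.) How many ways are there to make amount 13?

3

after  coin     0     1     2     3     4     5     6     7     8     9    10    11    12    13
          3     1     0     0     1     0     0     1     0     0     1     0     0     1     0
          5     1     0     0     1     0     1     1     0     1     1     1     1     1     1
          6     1     0     0     1     0     1     2     0     1     2     1     2     3     1
          7     1     0     0     1     0     1     2     1     1     2     2     2     4     3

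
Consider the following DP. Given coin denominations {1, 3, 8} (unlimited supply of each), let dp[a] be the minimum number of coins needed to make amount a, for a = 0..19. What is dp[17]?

 a  0  1  2  3  4  5  6  7  8  9 10 11 12 13 14 15 16 17 18 19
dp  0  1  2  1  2  3  2  3  1  2  3  2  3  4  3  4  2  3  4  3

3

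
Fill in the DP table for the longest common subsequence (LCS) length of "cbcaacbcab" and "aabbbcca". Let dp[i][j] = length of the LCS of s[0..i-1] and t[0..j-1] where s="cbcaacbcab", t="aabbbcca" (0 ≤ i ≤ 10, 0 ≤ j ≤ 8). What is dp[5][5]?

   ''  a  a  b  b  b  c  c  a
''  0  0  0  0  0  0  0  0  0
 c  0  0  0  0  0  0  1  1  1
 b  0  0  0  1  1  1  1  1  1
 c  0  0  0  1  1  1  2  2  2
 a  0  1  1  1  1  1  2  2  3
 a  0  1  2  2  2  2  2  2  3
 c  0  1  2  2  2  2  3  3  3
 b  0  1  2  3  3  3  3  3  3
 c  0  1  2  3  3  3  4  4  4
 a  0  1  2  3  3  3  4  4  5
 b  0  1  2  3  4  4  4  4  5

2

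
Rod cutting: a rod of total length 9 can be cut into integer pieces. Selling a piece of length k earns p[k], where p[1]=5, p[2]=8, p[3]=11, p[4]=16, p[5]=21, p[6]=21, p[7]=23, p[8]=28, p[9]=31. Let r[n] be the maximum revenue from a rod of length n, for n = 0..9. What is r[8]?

40

   n    0    1    2    3    4    5    6    7    8    9
r[n]    0    5   10   15   20   25   30   35   40   45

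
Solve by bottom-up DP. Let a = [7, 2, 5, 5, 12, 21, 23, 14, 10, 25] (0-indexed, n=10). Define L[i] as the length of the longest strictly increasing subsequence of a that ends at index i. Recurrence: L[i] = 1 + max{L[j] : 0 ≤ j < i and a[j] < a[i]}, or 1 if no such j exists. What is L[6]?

   i    0    1    2    3    4    5    6    7    8    9
a[i]    7    2    5    5   12   21   23   14   10   25
L[i]    1    1    2    2    3    4    5    4    3    6

5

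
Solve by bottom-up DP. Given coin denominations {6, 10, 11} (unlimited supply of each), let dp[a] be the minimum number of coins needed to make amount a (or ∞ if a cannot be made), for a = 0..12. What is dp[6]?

 a  0  1  2  3  4  5  6  7  8  9 10 11 12
dp  0  -  -  -  -  -  1  -  -  -  1  1  2
(- denotes ∞ / unreachable)

1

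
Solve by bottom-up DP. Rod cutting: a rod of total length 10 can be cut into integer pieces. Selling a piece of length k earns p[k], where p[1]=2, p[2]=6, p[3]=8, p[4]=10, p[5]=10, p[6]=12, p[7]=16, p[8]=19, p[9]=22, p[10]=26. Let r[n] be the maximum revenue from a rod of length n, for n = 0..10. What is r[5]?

14

   n    0    1    2    3    4    5    6    7    8    9   10
r[n]    0    2    6    8   12   14   18   20   24   26   30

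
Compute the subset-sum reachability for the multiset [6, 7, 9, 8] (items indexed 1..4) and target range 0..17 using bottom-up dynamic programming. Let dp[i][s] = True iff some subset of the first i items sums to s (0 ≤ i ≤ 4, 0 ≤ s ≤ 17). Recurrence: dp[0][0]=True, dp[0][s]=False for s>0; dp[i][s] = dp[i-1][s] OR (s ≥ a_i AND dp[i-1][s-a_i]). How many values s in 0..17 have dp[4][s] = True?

i\s   0   1   2   3   4   5   6   7   8   9  10  11  12  13  14  15  16  17
  0   T   F   F   F   F   F   F   F   F   F   F   F   F   F   F   F   F   F
  1   T   F   F   F   F   F   T   F   F   F   F   F   F   F   F   F   F   F
  2   T   F   F   F   F   F   T   T   F   F   F   F   F   T   F   F   F   F
  3   T   F   F   F   F   F   T   T   F   T   F   F   F   T   F   T   T   F
  4   T   F   F   F   F   F   T   T   T   T   F   F   F   T   T   T   T   T

10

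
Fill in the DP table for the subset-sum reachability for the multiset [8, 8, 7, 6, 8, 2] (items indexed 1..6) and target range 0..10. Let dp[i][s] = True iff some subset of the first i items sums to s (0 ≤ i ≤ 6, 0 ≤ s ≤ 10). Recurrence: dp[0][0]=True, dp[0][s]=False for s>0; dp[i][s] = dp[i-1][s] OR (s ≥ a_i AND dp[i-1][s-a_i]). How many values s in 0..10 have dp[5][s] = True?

i\s   0   1   2   3   4   5   6   7   8   9  10
  0   T   F   F   F   F   F   F   F   F   F   F
  1   T   F   F   F   F   F   F   F   T   F   F
  2   T   F   F   F   F   F   F   F   T   F   F
  3   T   F   F   F   F   F   F   T   T   F   F
  4   T   F   F   F   F   F   T   T   T   F   F
  5   T   F   F   F   F   F   T   T   T   F   F
  6   T   F   T   F   F   F   T   T   T   T   T

4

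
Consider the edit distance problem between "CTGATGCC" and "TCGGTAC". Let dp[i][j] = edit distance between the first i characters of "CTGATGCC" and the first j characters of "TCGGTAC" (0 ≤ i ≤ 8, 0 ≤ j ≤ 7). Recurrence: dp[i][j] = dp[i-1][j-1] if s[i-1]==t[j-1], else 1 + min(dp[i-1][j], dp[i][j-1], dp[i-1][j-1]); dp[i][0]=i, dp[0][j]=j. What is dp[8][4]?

   ''  T  C  G  G  T  A  C
''  0  1  2  3  4  5  6  7
 C  1  1  1  2  3  4  5  6
 T  2  1  2  2  3  3  4  5
 G  3  2  2  2  2  3  4  5
 A  4  3  3  3  3  3  3  4
 T  5  4  4  4  4  3  4  4
 G  6  5  5  4  4  4  4  5
 C  7  6  5  5  5  5  5  4
 C  8  7  6  6  6  6  6  5

6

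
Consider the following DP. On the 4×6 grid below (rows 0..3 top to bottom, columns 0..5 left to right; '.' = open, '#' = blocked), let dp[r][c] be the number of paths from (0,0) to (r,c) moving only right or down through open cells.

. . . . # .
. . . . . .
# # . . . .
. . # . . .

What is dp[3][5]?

r\c   0   1   2   3   4   5
  0   1   1   1   1   0   0
  1   1   2   3   4   4   4
  2   0   0   3   7  11  15
  3   0   0   0   7  18  33

33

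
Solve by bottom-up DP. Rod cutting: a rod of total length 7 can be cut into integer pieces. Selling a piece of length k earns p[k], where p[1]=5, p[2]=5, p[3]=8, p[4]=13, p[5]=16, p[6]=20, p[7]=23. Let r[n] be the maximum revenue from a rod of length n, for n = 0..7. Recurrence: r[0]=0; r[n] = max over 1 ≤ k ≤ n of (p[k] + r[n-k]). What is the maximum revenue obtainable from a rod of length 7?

   n    0    1    2    3    4    5    6    7
r[n]    0    5   10   15   20   25   30   35

35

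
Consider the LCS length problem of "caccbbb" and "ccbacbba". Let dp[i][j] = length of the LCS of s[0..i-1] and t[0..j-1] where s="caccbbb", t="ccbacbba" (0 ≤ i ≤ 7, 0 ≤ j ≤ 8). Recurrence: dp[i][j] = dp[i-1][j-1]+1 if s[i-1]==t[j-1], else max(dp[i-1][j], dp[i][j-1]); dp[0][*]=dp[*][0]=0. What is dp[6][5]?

3

   ''  c  c  b  a  c  b  b  a
''  0  0  0  0  0  0  0  0  0
 c  0  1  1  1  1  1  1  1  1
 a  0  1  1  1  2  2  2  2  2
 c  0  1  2  2  2  3  3  3  3
 c  0  1  2  2  2  3  3  3  3
 b  0  1  2  3  3  3  4  4  4
 b  0  1  2  3  3  3  4  5  5
 b  0  1  2  3  3  3  4  5  5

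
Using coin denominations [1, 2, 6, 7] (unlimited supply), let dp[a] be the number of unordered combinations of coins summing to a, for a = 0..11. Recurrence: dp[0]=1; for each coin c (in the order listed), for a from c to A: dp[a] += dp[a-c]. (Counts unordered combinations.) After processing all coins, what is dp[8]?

8

after  coin     0     1     2     3     4     5     6     7     8     9    10    11
          1     1     1     1     1     1     1     1     1     1     1     1     1
          2     1     1     2     2     3     3     4     4     5     5     6     6
          6     1     1     2     2     3     3     5     5     7     7     9     9
          7     1     1     2     2     3     3     5     6     8     9    11    12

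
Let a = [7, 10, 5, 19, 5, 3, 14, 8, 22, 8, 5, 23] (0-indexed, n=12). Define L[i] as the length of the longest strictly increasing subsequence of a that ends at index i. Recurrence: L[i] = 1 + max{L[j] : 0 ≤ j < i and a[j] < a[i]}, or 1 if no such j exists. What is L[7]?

2

   i    0    1    2    3    4    5    6    7    8    9   10   11
a[i]    7   10    5   19    5    3   14    8   22    8    5   23
L[i]    1    2    1    3    1    1    3    2    4    2    2    5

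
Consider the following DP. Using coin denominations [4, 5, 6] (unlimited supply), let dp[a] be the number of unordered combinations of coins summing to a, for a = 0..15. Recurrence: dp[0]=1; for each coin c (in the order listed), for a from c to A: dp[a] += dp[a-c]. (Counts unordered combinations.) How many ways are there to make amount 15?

after  coin     0     1     2     3     4     5     6     7     8     9    10    11    12    13    14    15
          4     1     0     0     0     1     0     0     0     1     0     0     0     1     0     0     0
          5     1     0     0     0     1     1     0     0     1     1     1     0     1     1     1     1
          6     1     0     0     0     1     1     1     0     1     1     2     1     2     1     2     2

2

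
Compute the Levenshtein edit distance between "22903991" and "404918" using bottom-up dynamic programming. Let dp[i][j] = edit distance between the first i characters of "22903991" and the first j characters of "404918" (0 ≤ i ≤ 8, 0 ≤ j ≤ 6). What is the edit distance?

6

   ''  4  0  4  9  1  8
''  0  1  2  3  4  5  6
 2  1  1  2  3  4  5  6
 2  2  2  2  3  4  5  6
 9  3  3  3  3  3  4  5
 0  4  4  3  4  4  4  5
 3  5  5  4  4  5  5  5
 9  6  6  5  5  4  5  6
 9  7  7  6  6  5  5  6
 1  8  8  7  7  6  5  6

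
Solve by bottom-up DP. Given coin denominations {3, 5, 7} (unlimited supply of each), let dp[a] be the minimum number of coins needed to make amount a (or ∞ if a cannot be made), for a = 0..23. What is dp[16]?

 a  0  1  2  3  4  5  6  7  8  9 10 11 12 13 14 15 16 17 18 19 20 21 22 23
dp  0  -  -  1  -  1  2  1  2  3  2  3  2  3  2  3  4  3  4  3  4  3  4  5
(- denotes ∞ / unreachable)

4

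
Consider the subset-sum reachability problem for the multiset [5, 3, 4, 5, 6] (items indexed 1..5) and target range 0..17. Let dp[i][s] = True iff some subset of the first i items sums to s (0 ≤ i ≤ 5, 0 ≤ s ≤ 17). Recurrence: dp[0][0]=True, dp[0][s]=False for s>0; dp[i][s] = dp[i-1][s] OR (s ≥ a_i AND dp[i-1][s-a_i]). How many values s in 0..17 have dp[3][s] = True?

8

i\s   0   1   2   3   4   5   6   7   8   9  10  11  12  13  14  15  16  17
  0   T   F   F   F   F   F   F   F   F   F   F   F   F   F   F   F   F   F
  1   T   F   F   F   F   T   F   F   F   F   F   F   F   F   F   F   F   F
  2   T   F   F   T   F   T   F   F   T   F   F   F   F   F   F   F   F   F
  3   T   F   F   T   T   T   F   T   T   T   F   F   T   F   F   F   F   F
  4   T   F   F   T   T   T   F   T   T   T   T   F   T   T   T   F   F   T
  5   T   F   F   T   T   T   T   T   T   T   T   T   T   T   T   T   T   T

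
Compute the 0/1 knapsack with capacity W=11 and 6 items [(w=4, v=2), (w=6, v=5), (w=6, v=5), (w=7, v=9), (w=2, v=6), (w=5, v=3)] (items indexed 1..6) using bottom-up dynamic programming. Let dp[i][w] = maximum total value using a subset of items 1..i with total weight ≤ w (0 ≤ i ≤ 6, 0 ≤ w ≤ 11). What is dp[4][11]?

i\w   0   1   2   3   4   5   6   7   8   9  10  11
  0   0   0   0   0   0   0   0   0   0   0   0   0
  1   0   0   0   0   2   2   2   2   2   2   2   2
  2   0   0   0   0   2   2   5   5   5   5   7   7
  3   0   0   0   0   2   2   5   5   5   5   7   7
  4   0   0   0   0   2   2   5   9   9   9   9  11
  5   0   0   6   6   6   6   8   9  11  15  15  15
  6   0   0   6   6   6   6   8   9  11  15  15  15

11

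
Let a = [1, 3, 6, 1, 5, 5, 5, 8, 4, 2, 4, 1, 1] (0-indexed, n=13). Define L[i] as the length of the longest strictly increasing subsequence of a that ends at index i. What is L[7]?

   i    0    1    2    3    4    5    6    7    8    9   10   11   12
a[i]    1    3    6    1    5    5    5    8    4    2    4    1    1
L[i]    1    2    3    1    3    3    3    4    3    2    3    1    1

4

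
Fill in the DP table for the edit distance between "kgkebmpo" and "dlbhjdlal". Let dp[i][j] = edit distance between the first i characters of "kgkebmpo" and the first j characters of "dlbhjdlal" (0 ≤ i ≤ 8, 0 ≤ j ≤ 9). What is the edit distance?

9

   ''  d  l  b  h  j  d  l  a  l
''  0  1  2  3  4  5  6  7  8  9
 k  1  1  2  3  4  5  6  7  8  9
 g  2  2  2  3  4  5  6  7  8  9
 k  3  3  3  3  4  5  6  7  8  9
 e  4  4  4  4  4  5  6  7  8  9
 b  5  5  5  4  5  5  6  7  8  9
 m  6  6  6  5  5  6  6  7  8  9
 p  7  7  7  6  6  6  7  7  8  9
 o  8  8  8  7  7  7  7  8  8  9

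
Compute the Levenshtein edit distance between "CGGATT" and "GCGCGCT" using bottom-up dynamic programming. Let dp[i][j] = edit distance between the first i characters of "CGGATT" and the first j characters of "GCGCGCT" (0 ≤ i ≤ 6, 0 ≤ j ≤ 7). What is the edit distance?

4

   ''  G  C  G  C  G  C  T
''  0  1  2  3  4  5  6  7
 C  1  1  1  2  3  4  5  6
 G  2  1  2  1  2  3  4  5
 G  3  2  2  2  2  2  3  4
 A  4  3  3  3  3  3  3  4
 T  5  4  4  4  4  4  4  3
 T  6  5  5  5  5  5  5  4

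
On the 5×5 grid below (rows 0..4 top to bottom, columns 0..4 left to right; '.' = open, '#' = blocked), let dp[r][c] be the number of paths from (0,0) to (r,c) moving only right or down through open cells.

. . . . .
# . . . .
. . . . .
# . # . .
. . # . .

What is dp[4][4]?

22

r\c   0   1   2   3   4
  0   1   1   1   1   1
  1   0   1   2   3   4
  2   0   1   3   6  10
  3   0   1   0   6  16
  4   0   1   0   6  22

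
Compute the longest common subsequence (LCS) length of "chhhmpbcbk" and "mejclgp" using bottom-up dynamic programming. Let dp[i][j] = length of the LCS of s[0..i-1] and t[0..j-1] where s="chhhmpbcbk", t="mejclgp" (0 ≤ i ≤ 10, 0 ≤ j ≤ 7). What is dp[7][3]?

1

   ''  m  e  j  c  l  g  p
''  0  0  0  0  0  0  0  0
 c  0  0  0  0  1  1  1  1
 h  0  0  0  0  1  1  1  1
 h  0  0  0  0  1  1  1  1
 h  0  0  0  0  1  1  1  1
 m  0  1  1  1  1  1  1  1
 p  0  1  1  1  1  1  1  2
 b  0  1  1  1  1  1  1  2
 c  0  1  1  1  2  2  2  2
 b  0  1  1  1  2  2  2  2
 k  0  1  1  1  2  2  2  2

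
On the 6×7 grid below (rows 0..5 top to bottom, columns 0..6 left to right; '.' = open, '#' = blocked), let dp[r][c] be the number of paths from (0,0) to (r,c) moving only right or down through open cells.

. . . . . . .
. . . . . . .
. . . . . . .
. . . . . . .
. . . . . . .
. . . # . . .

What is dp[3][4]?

35

r\c   0   1   2   3   4   5   6
  0   1   1   1   1   1   1   1
  1   1   2   3   4   5   6   7
  2   1   3   6  10  15  21  28
  3   1   4  10  20  35  56  84
  4   1   5  15  35  70 126 210
  5   1   6  21   0  70 196 406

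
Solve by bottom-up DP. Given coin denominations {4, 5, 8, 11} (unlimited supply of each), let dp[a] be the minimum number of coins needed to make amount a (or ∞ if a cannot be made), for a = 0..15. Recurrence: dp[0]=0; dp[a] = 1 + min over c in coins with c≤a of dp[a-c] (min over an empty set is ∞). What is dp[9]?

 a  0  1  2  3  4  5  6  7  8  9 10 11 12 13 14 15
dp  0  -  -  -  1  1  -  -  1  2  2  1  2  2  3  2
(- denotes ∞ / unreachable)

2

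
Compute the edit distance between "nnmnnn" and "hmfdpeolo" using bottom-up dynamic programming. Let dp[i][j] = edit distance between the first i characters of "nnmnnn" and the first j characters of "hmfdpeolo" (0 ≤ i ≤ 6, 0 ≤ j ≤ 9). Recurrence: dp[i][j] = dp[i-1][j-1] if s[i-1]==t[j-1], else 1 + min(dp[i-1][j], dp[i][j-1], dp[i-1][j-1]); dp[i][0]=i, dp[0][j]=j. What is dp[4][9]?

   ''  h  m  f  d  p  e  o  l  o
''  0  1  2  3  4  5  6  7  8  9
 n  1  1  2  3  4  5  6  7  8  9
 n  2  2  2  3  4  5  6  7  8  9
 m  3  3  2  3  4  5  6  7  8  9
 n  4  4  3  3  4  5  6  7  8  9
 n  5  5  4  4  4  5  6  7  8  9
 n  6  6  5  5  5  5  6  7  8  9

9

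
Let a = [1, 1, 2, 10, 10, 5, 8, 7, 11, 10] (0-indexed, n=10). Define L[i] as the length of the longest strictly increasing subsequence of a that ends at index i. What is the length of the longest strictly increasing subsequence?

5

   i    0    1    2    3    4    5    6    7    8    9
a[i]    1    1    2   10   10    5    8    7   11   10
L[i]    1    1    2    3    3    3    4    4    5    5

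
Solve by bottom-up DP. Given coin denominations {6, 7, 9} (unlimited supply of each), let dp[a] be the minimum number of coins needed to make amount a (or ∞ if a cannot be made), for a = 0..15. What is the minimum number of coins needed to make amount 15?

2

 a  0  1  2  3  4  5  6  7  8  9 10 11 12 13 14 15
dp  0  -  -  -  -  -  1  1  -  1  -  -  2  2  2  2
(- denotes ∞ / unreachable)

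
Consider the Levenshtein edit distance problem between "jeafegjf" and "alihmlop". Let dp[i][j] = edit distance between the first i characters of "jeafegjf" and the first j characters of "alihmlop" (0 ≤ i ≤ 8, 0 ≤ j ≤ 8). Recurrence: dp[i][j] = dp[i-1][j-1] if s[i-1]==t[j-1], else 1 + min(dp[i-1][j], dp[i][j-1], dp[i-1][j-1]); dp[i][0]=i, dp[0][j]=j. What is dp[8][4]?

   ''  a  l  i  h  m  l  o  p
''  0  1  2  3  4  5  6  7  8
 j  1  1  2  3  4  5  6  7  8
 e  2  2  2  3  4  5  6  7  8
 a  3  2  3  3  4  5  6  7  8
 f  4  3  3  4  4  5  6  7  8
 e  5  4  4  4  5  5  6  7  8
 g  6  5  5  5  5  6  6  7  8
 j  7  6  6  6  6  6  7  7  8
 f  8  7  7  7  7  7  7  8  8

7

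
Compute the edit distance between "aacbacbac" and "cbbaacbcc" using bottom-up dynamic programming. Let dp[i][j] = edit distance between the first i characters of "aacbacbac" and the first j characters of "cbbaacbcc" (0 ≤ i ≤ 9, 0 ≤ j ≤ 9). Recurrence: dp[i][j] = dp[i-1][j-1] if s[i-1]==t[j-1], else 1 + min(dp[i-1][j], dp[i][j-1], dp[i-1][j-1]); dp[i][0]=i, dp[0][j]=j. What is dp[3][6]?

3

   ''  c  b  b  a  a  c  b  c  c
''  0  1  2  3  4  5  6  7  8  9
 a  1  1  2  3  3  4  5  6  7  8
 a  2  2  2  3  3  3  4  5  6  7
 c  3  2  3  3  4  4  3  4  5  6
 b  4  3  2  3  4  5  4  3  4  5
 a  5  4  3  3  3  4  5  4  4  5
 c  6  5  4  4  4  4  4  5  4  4
 b  7  6  5  4  5  5  5  4  5  5
 a  8  7  6  5  4  5  6  5  5  6
 c  9  8  7  6  5  5  5  6  5  5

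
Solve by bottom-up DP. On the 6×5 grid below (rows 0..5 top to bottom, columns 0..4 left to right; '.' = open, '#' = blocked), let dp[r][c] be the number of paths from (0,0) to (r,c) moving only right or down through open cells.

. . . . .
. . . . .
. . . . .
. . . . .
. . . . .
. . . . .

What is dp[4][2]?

15

r\c   0   1   2   3   4
  0   1   1   1   1   1
  1   1   2   3   4   5
  2   1   3   6  10  15
  3   1   4  10  20  35
  4   1   5  15  35  70
  5   1   6  21  56 126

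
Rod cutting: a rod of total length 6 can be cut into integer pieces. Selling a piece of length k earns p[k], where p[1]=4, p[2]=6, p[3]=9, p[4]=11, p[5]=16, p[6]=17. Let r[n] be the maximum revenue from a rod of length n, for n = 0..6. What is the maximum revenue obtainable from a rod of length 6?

   n    0    1    2    3    4    5    6
r[n]    0    4    8   12   16   20   24

24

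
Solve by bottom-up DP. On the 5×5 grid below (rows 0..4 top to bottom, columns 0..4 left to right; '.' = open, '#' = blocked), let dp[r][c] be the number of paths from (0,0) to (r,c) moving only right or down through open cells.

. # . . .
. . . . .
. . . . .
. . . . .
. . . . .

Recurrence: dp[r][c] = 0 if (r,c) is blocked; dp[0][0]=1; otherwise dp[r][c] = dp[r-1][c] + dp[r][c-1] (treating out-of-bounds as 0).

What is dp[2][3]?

4

r\c   0   1   2   3   4
  0   1   0   0   0   0
  1   1   1   1   1   1
  2   1   2   3   4   5
  3   1   3   6  10  15
  4   1   4  10  20  35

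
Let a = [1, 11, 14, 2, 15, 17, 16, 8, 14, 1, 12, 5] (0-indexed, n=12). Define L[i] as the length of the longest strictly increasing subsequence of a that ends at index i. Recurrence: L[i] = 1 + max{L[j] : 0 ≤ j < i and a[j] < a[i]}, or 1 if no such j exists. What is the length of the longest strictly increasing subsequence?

   i    0    1    2    3    4    5    6    7    8    9   10   11
a[i]    1   11   14    2   15   17   16    8   14    1   12    5
L[i]    1    2    3    2    4    5    5    3    4    1    4    3

5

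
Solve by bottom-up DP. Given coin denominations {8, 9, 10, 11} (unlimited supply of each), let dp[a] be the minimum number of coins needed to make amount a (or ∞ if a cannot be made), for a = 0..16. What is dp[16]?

 a  0  1  2  3  4  5  6  7  8  9 10 11 12 13 14 15 16
dp  0  -  -  -  -  -  -  -  1  1  1  1  -  -  -  -  2
(- denotes ∞ / unreachable)

2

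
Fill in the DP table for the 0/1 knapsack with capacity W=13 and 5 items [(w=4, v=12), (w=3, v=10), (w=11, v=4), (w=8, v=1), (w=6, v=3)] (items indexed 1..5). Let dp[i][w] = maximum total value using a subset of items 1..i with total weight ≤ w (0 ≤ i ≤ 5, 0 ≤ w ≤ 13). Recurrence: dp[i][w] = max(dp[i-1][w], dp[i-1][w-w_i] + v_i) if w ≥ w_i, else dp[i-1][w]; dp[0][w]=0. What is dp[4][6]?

i\w   0   1   2   3   4   5   6   7   8   9  10  11  12  13
  0   0   0   0   0   0   0   0   0   0   0   0   0   0   0
  1   0   0   0   0  12  12  12  12  12  12  12  12  12  12
  2   0   0   0  10  12  12  12  22  22  22  22  22  22  22
  3   0   0   0  10  12  12  12  22  22  22  22  22  22  22
  4   0   0   0  10  12  12  12  22  22  22  22  22  22  22
  5   0   0   0  10  12  12  12  22  22  22  22  22  22  25

12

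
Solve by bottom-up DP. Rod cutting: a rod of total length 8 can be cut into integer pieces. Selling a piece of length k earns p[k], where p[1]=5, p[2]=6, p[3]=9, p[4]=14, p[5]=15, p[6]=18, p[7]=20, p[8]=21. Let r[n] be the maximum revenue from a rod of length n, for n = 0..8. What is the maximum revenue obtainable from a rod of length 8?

40

   n    0    1    2    3    4    5    6    7    8
r[n]    0    5   10   15   20   25   30   35   40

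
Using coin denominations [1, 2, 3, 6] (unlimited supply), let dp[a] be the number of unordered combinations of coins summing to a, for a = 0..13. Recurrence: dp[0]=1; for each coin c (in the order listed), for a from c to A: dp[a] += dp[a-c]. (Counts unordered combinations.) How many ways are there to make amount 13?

30

after  coin     0     1     2     3     4     5     6     7     8     9    10    11    12    13
          1     1     1     1     1     1     1     1     1     1     1     1     1     1     1
          2     1     1     2     2     3     3     4     4     5     5     6     6     7     7
          3     1     1     2     3     4     5     7     8    10    12    14    16    19    21
          6     1     1     2     3     4     5     8     9    12    15    18    21    27    30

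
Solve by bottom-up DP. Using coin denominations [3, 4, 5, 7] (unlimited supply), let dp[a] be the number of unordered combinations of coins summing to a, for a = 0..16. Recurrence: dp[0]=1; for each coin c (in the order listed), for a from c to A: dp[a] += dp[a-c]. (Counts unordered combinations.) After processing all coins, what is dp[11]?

after  coin     0     1     2     3     4     5     6     7     8     9    10    11    12    13    14    15    16
          3     1     0     0     1     0     0     1     0     0     1     0     0     1     0     0     1     0
          4     1     0     0     1     1     0     1     1     1     1     1     1     2     1     1     2     2
          5     1     0     0     1     1     1     1     1     2     2     2     2     3     3     3     4     4
          7     1     0     0     1     1     1     1     2     2     2     3     3     4     4     5     6     6

3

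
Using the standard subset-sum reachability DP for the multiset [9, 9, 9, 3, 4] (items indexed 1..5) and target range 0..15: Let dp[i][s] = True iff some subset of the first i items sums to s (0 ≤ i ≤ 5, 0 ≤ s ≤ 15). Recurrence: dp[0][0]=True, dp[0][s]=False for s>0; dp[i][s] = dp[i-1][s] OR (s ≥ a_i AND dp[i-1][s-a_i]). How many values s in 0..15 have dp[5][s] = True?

i\s   0   1   2   3   4   5   6   7   8   9  10  11  12  13  14  15
  0   T   F   F   F   F   F   F   F   F   F   F   F   F   F   F   F
  1   T   F   F   F   F   F   F   F   F   T   F   F   F   F   F   F
  2   T   F   F   F   F   F   F   F   F   T   F   F   F   F   F   F
  3   T   F   F   F   F   F   F   F   F   T   F   F   F   F   F   F
  4   T   F   F   T   F   F   F   F   F   T   F   F   T   F   F   F
  5   T   F   F   T   T   F   F   T   F   T   F   F   T   T   F   F

7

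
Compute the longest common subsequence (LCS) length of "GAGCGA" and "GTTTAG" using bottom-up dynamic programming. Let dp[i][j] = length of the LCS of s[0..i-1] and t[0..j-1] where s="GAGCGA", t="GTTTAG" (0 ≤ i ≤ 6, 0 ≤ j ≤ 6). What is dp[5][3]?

   ''  G  T  T  T  A  G
''  0  0  0  0  0  0  0
 G  0  1  1  1  1  1  1
 A  0  1  1  1  1  2  2
 G  0  1  1  1  1  2  3
 C  0  1  1  1  1  2  3
 G  0  1  1  1  1  2  3
 A  0  1  1  1  1  2  3

1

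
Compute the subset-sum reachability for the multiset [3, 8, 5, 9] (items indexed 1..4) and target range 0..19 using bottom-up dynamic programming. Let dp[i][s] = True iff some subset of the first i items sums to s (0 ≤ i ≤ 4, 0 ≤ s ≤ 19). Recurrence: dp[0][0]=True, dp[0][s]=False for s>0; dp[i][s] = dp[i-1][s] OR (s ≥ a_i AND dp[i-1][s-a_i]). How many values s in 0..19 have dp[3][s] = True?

i\s   0   1   2   3   4   5   6   7   8   9  10  11  12  13  14  15  16  17  18  19
  0   T   F   F   F   F   F   F   F   F   F   F   F   F   F   F   F   F   F   F   F
  1   T   F   F   T   F   F   F   F   F   F   F   F   F   F   F   F   F   F   F   F
  2   T   F   F   T   F   F   F   F   T   F   F   T   F   F   F   F   F   F   F   F
  3   T   F   F   T   F   T   F   F   T   F   F   T   F   T   F   F   T   F   F   F
  4   T   F   F   T   F   T   F   F   T   T   F   T   T   T   T   F   T   T   F   F

7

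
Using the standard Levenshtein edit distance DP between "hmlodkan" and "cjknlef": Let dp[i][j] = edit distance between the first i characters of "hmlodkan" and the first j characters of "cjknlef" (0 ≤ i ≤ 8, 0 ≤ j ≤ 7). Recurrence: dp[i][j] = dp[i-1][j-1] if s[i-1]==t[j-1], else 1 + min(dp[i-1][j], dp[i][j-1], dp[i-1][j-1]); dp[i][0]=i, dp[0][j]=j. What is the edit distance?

   ''  c  j  k  n  l  e  f
''  0  1  2  3  4  5  6  7
 h  1  1  2  3  4  5  6  7
 m  2  2  2  3  4  5  6  7
 l  3  3  3  3  4  4  5  6
 o  4  4  4  4  4  5  5  6
 d  5  5  5  5  5  5  6  6
 k  6  6  6  5  6  6  6  7
 a  7  7  7  6  6  7  7  7
 n  8  8  8  7  6  7  8  8

8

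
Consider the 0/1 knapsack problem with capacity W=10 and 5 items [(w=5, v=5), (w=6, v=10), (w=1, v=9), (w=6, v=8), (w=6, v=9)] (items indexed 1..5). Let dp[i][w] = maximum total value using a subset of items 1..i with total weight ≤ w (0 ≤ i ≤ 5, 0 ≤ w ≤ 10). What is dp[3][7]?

19

i\w   0   1   2   3   4   5   6   7   8   9  10
  0   0   0   0   0   0   0   0   0   0   0   0
  1   0   0   0   0   0   5   5   5   5   5   5
  2   0   0   0   0   0   5  10  10  10  10  10
  3   0   9   9   9   9   9  14  19  19  19  19
  4   0   9   9   9   9   9  14  19  19  19  19
  5   0   9   9   9   9   9  14  19  19  19  19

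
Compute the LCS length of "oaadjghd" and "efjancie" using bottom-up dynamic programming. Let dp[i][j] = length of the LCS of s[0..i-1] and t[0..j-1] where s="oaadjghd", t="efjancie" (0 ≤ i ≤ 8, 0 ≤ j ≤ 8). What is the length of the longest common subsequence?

1

   ''  e  f  j  a  n  c  i  e
''  0  0  0  0  0  0  0  0  0
 o  0  0  0  0  0  0  0  0  0
 a  0  0  0  0  1  1  1  1  1
 a  0  0  0  0  1  1  1  1  1
 d  0  0  0  0  1  1  1  1  1
 j  0  0  0  1  1  1  1  1  1
 g  0  0  0  1  1  1  1  1  1
 h  0  0  0  1  1  1  1  1  1
 d  0  0  0  1  1  1  1  1  1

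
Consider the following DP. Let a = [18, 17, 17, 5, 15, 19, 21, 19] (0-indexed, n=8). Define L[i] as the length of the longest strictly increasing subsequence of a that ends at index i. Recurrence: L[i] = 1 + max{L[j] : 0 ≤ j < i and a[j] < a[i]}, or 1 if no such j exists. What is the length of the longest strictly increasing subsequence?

   i    0    1    2    3    4    5    6    7
a[i]   18   17   17    5   15   19   21   19
L[i]    1    1    1    1    2    3    4    3

4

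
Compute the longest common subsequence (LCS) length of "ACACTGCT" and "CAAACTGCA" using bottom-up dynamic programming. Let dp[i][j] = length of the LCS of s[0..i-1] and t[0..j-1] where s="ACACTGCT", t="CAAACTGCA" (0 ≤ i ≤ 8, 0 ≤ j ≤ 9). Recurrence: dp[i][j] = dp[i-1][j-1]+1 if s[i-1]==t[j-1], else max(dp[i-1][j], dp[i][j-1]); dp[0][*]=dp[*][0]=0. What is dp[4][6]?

   ''  C  A  A  A  C  T  G  C  A
''  0  0  0  0  0  0  0  0  0  0
 A  0  0  1  1  1  1  1  1  1  1
 C  0  1  1  1  1  2  2  2  2  2
 A  0  1  2  2  2  2  2  2  2  3
 C  0  1  2  2  2  3  3  3  3  3
 T  0  1  2  2  2  3  4  4  4  4
 G  0  1  2  2  2  3  4  5  5  5
 C  0  1  2  2  2  3  4  5  6  6
 T  0  1  2  2  2  3  4  5  6  6

3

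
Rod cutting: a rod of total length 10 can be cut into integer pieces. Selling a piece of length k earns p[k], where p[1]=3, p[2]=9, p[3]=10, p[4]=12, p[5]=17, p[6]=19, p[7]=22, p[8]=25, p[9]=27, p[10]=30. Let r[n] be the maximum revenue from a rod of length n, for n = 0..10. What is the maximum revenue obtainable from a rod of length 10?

45

   n    0    1    2    3    4    5    6    7    8    9   10
r[n]    0    3    9   12   18   21   27   30   36   39   45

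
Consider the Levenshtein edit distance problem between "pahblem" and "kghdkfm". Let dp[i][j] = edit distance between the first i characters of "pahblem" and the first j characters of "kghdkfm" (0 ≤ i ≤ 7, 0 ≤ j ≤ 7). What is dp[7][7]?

   ''  k  g  h  d  k  f  m
''  0  1  2  3  4  5  6  7
 p  1  1  2  3  4  5  6  7
 a  2  2  2  3  4  5  6  7
 h  3  3  3  2  3  4  5  6
 b  4  4  4  3  3  4  5  6
 l  5  5  5  4  4  4  5  6
 e  6  6  6  5  5  5  5  6
 m  7  7  7  6  6  6  6  5

5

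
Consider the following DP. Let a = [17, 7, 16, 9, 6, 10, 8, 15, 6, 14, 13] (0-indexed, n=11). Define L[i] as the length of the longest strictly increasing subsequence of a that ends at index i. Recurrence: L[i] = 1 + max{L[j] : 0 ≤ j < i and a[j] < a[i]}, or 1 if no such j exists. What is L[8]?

1

   i    0    1    2    3    4    5    6    7    8    9   10
a[i]   17    7   16    9    6   10    8   15    6   14   13
L[i]    1    1    2    2    1    3    2    4    1    4    4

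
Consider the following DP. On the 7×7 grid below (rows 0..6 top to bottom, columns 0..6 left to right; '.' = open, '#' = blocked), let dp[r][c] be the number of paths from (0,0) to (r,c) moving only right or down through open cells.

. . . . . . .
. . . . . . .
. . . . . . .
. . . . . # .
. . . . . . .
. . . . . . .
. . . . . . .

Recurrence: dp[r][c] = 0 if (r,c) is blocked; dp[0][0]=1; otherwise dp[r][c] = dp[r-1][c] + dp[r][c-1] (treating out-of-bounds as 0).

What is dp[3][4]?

35

r\c   0   1   2   3   4   5   6
  0   1   1   1   1   1   1   1
  1   1   2   3   4   5   6   7
  2   1   3   6  10  15  21  28
  3   1   4  10  20  35   0  28
  4   1   5  15  35  70  70  98
  5   1   6  21  56 126 196 294
  6   1   7  28  84 210 406 700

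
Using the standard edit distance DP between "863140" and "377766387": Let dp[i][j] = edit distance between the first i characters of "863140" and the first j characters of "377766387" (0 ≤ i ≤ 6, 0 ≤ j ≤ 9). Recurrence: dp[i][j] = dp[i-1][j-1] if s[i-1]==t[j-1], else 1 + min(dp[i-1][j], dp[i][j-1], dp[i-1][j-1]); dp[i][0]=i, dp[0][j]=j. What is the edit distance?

8

   ''  3  7  7  7  6  6  3  8  7
''  0  1  2  3  4  5  6  7  8  9
 8  1  1  2  3  4  5  6  7  7  8
 6  2  2  2  3  4  4  5  6  7  8
 3  3  2  3  3  4  5  5  5  6  7
 1  4  3  3  4  4  5  6  6  6  7
 4  5  4  4  4  5  5  6  7  7  7
 0  6  5  5  5  5  6  6  7  8  8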